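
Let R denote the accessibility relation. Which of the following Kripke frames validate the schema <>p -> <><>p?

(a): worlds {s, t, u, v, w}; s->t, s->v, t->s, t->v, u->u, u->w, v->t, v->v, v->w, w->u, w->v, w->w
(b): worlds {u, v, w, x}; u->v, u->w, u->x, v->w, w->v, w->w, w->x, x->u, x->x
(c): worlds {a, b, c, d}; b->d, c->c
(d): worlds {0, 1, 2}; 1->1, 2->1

(b), (d)

The schema corresponds to a generalized confluence (Geach) condition: forall x forall y (xRy -> exists w (y = w & x R^2 w)).
(a): fails — tRs but no w* with s=w* and tR²w*.
(b): condition met.
(c): fails — bRd but no w with d=w and bR²w.
(d): condition met.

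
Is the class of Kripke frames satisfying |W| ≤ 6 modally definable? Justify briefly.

Not definable by any modal formula

If a class were modally definable it would be closed under disjoint unions (Goldblatt–Thomason).
Any modal formula valid on each of 7 disjoint one-world frames is valid on their disjoint union (validity is preserved under disjoint unions). Each one-world frame has |W|=1≤6, but the union has |W|=7.
So no modal formula (or set of formulas) defines exactly the |W|≤6 frames.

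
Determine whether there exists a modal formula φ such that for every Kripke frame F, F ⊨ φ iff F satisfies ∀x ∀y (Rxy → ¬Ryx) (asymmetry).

If a class were modally definable it would be closed under surjective bounded morphisms (Goldblatt–Thomason).
The 5-cycle (worlds w0,w1,w2,w3,w4 with w0→w1→w2→w3→w4→w0) is asymmetric. Mapping every world to a single reflexive point • is a surjective bounded morphism, and the reflexive point is not asymmetric (R•• but asymmetry requires ¬R••).
So no modal formula (or set of formulas) defines exactly the asymmetric frames.

Not definable by any modal formula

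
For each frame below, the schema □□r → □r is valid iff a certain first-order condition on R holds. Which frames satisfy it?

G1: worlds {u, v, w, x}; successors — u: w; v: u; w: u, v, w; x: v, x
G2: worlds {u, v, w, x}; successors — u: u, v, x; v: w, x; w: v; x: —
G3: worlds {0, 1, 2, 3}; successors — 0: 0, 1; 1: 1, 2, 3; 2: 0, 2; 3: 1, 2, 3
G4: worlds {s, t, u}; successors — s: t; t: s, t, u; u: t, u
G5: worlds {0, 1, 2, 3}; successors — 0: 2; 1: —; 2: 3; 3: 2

G3, G4

This is the axiom for density; its first-order frame correspondent is ∀x ∀y (Rxy → ∃z (Rxz ∧ Rzy)).
G1: fails — Rvu but no z with Rvz and Rzu.
G2: fails — Rvw but no z with Rvz and Rzw.
G3: condition met.
G4: condition met.
G5: fails — R23 but no z with R2z and Rz3.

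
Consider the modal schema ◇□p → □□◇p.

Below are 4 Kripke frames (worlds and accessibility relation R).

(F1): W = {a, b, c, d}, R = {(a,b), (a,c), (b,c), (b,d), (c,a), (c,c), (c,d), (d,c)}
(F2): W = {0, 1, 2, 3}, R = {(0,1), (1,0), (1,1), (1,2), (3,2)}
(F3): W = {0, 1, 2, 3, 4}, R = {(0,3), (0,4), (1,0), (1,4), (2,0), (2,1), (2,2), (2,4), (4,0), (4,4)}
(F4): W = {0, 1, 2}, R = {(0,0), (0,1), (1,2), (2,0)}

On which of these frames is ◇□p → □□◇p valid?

(F1)

The schema corresponds to a generalized confluence (Geach) condition: ∀x ∀y ∀z ((xRy ∧ xR²z) → ∃w (yRw ∧ zRw)).
(F1): satisfies the condition.
(F2): fails — 0R1, 0R²2 but no w with 1Rw and 2Rw.
(F3): fails — 0R3, 0R²0 but no w with 3Rw and 0Rw.
(F4): fails — 0R0, 0R²1 but no w with 0Rw and 1Rw.
Valid on: (F1).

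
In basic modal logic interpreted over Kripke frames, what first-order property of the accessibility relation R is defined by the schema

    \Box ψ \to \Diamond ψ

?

seriality

This schema is the D axiom.
Its frame correspondent is seriality — \forall x \exists y Rxy.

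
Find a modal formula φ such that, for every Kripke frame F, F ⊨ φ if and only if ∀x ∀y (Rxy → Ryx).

q → □◇q

A defining formula is q → □◇q (the B axiom).
Suppose q→□◇q is valid. Take Rxy and set V(q)={x}. Then q at x, so □◇q at x, so ◇q at y, so some z with Ryz has q; z=x, i.e. Ryx.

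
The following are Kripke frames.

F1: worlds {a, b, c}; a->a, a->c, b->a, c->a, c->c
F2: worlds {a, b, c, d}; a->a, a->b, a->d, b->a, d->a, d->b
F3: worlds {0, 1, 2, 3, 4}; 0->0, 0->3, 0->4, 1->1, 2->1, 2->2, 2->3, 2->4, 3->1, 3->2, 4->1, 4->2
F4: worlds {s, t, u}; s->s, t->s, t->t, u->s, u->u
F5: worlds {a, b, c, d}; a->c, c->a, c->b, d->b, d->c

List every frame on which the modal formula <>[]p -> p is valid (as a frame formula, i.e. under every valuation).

none

This is the axiom for symmetry; its first-order frame correspondent is forall x forall y (Rxy -> Ryx).
F1: fails — Rba but not Rab.
F2: fails — Rdb but not Rbd.
F3: fails — R31 but not R13.
F4: fails — Rus but not Rsu.
F5: fails — Rdc but not Rcd.
Valid on no frame.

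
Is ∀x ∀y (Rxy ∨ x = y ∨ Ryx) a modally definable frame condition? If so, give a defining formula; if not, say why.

If a class were modally definable it would be closed under disjoint unions (Goldblatt–Thomason).
Take 3 disjoint single-world reflexive frames: each is trivially connected, but their disjoint union has 3 worlds with no edge between distinct components, so it is not connected.
So no modal formula (or set of formulas) defines exactly the connected frames.

Not modally definable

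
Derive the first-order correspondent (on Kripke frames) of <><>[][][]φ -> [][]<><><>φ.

forall x forall y forall z ((x R^2 y & x R^2 z) -> exists w (y R^3 w & z R^3 w))

This is a Sahlqvist (Geach-type) schema ◇^2□^3φ → □^2◇^3φ.
Minimal-valuation argument: fix x; take any y with xR^2y and any z with xR^2z. Set V(φ) to the set of worlds R-reachable from y in exactly 3 steps. Then □^3φ holds at y, so the antecedent holds at x; validity forces ◇^3φ at z, giving a w with zR^3w and yR^3w.
First-order correspondent: forall x forall y forall z ((x R^2 y & x R^2 z) -> exists w (y R^3 w & z R^3 w)).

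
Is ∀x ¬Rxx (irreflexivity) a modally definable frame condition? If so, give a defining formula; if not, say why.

Not modally definable

If a class were modally definable it would be closed under surjective bounded morphisms (Goldblatt–Thomason).
The 2-cycle (worlds w0,w1 with w0→w1→w0) is irreflexive, and the map sending every world to a single reflexive point • is a surjective bounded morphism (forth: every edge maps to (•,•); back: every world has a successor). So any modal formula valid on the 2-cycle is also valid on the reflexive point, which is not irreflexive.
Hence irreflexivity is not modally definable.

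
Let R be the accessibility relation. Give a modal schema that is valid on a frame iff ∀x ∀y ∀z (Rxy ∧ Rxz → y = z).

A defining formula is ◇s → □s (the CD axiom).
Suppose ◇s→□s is valid. Take Rxy, Rxz and set V(s)={y}. Then ◇s at x, so □s at x, so s at z, i.e. z=y.

◇s → □s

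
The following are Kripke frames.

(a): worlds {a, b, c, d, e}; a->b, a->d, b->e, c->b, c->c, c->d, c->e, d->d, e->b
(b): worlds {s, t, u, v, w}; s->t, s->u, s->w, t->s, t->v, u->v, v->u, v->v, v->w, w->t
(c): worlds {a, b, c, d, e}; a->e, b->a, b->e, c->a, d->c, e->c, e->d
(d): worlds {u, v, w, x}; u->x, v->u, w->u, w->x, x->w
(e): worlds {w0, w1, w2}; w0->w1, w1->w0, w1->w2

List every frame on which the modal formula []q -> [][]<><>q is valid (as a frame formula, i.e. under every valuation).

The schema corresponds to a generalized confluence (Geach) condition: forall x forall z (x R^2 z -> exists w (xRw & z R^2 w)).
(a): fails — aR²e but no w with aRw and eR²w.
(b): condition met.
(c): fails — aR²d but no w with aRw and dR²w.
(d): fails — xR²x but no t with xRt and xR²t.
(e): fails — w0R²w0 but no w with w0Rw and w0R²w.
Valid on: (b).

(b)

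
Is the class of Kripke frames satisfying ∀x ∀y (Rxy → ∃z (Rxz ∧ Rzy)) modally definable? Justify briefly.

Yes — defined by □□q → □q

This is a Sahlqvist condition; the C4 axiom □□q → □q defines it.
Suppose □□q→□q is valid. Take Rxy and set V(q)={w : xR²w}. Then □□q at x, so □q at x, so q at y, i.e. ∃z(Rxz∧Rzy).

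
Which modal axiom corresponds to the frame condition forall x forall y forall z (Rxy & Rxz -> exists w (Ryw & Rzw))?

A defining formula is ◇□ψ → □◇ψ (the .2 axiom).
Suppose ◇□ψ→□◇ψ is valid. Take Rxy, Rxz and set V(ψ)={w : Ryw}. Then □ψ at y so ◇□ψ at x, so □◇ψ at x, so ◇ψ at z, giving w with Rzw and Ryw.

◇□ψ → □◇ψ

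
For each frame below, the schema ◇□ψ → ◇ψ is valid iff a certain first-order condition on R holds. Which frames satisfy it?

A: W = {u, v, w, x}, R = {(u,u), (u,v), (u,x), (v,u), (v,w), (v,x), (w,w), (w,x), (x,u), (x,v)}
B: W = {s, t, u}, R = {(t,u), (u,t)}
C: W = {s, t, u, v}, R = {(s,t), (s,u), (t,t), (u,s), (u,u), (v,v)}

Frame correspondent (Sahlqvist): ∀x ∀y (xRy → ∃w (yRw ∧ xRw)) — i.e. a generalized confluence (Geach) condition.
A: fails — wRx but no t with xRt and wRt.
B: fails — tRu but no w with uRw and tRw.
C: satisfies the condition.

C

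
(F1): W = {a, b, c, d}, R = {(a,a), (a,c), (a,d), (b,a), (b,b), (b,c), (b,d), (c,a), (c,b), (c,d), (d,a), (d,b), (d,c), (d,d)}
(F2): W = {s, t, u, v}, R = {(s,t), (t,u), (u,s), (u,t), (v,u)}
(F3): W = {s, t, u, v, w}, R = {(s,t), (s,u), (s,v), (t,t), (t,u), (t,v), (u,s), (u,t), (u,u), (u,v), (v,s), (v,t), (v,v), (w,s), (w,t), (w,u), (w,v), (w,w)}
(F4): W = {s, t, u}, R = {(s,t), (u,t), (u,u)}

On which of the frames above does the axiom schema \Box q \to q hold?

The schema corresponds to reflexivity: \forall x Rxx.
(F1): fails — world c does not see itself.
(F2): fails — world s does not see itself.
(F3): fails — world s does not see itself.
(F4): fails — world s does not see itself.
Valid on no frame.

none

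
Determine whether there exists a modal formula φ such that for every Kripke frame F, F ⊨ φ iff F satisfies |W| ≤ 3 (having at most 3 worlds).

Not definable by any modal formula

If a class were modally definable it would be closed under disjoint unions (Goldblatt–Thomason).
Any modal formula valid on each of 4 disjoint one-world frames is valid on their disjoint union (validity is preserved under disjoint unions). Each one-world frame has |W|=1≤3, but the union has |W|=4.
Hence having at most 3 worlds is not modally definable.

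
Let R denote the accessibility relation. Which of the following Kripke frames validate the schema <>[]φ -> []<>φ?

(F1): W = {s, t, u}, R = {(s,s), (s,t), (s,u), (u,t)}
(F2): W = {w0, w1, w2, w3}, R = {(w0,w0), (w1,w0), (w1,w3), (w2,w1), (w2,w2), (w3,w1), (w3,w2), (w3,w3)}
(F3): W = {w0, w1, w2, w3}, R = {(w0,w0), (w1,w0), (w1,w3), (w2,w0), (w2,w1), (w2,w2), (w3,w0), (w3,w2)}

(F3)

The schema corresponds to convergence: forall x forall y forall z (Rxy & Rxz -> exists w (Ryw & Rzw)).
(F1): fails — Rsu and Rst but u and t have no common successor.
(F2): fails — Rw1w0 and Rw1w3 but w0 and w3 have no common successor.
(F3): ✓.
Valid on: (F3).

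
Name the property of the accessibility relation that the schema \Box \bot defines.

□⊥ is valid iff no world has any successor (otherwise □⊥ fails at any world with one).

emptiness of R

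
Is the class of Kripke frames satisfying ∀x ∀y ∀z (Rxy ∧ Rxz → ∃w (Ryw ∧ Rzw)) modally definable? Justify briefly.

Yes — defined by ◇□q → □◇q

This is a Sahlqvist condition; the .2 axiom ◇□q → □◇q defines it.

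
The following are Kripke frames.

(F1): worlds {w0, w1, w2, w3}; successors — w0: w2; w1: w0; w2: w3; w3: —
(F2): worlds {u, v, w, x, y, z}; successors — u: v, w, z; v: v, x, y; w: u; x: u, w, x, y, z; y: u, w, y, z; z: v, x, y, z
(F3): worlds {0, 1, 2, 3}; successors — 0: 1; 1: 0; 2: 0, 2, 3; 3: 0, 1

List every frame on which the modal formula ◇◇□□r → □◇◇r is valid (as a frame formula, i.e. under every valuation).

(F2)

The schema corresponds to a generalized confluence (Geach) condition: ∀x ∀y ∀z ((xR²y ∧ xRz) → ∃w (yR²w ∧ zR²w)).
(F1): fails — w0R²w3, w0Rw2 but no w with w3R²w and w2R²w.
(F2): ✓.
(F3): fails — 0R²0, 0R1 but no w with 0R²w and 1R²w.
Valid on: (F2).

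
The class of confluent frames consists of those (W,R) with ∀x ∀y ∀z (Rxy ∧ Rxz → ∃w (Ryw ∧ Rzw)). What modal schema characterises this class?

The condition is convergence. The .2 schema ◇□p → □◇p defines it.

◇□p → □◇p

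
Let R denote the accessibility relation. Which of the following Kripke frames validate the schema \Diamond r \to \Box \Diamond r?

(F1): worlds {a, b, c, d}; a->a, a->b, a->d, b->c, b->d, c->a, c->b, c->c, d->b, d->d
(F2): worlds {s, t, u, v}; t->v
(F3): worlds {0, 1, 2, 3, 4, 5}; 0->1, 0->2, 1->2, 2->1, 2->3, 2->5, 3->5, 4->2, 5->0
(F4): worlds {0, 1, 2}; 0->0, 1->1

(F4)

Frame correspondent (Sahlqvist): \forall x \forall y \forall z (Rxy \wedge Rxz \to Ryz) — i.e. the Euclidean property.
(F1): fails — Rab and Rab but not Rbb.
(F2): fails — Rtv and Rtv but not Rvv.
(F3): fails — R02 and R02 but not R22.
(F4): ✓.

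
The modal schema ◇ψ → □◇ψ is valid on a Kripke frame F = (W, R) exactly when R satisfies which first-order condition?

This schema is the 5 axiom.
Its frame correspondent is the Euclidean property — ∀x ∀y ∀z (Rxy ∧ Rxz → Ryz).

the Euclidean property: ∀x ∀y ∀z (Rxy ∧ Rxz → Ryz)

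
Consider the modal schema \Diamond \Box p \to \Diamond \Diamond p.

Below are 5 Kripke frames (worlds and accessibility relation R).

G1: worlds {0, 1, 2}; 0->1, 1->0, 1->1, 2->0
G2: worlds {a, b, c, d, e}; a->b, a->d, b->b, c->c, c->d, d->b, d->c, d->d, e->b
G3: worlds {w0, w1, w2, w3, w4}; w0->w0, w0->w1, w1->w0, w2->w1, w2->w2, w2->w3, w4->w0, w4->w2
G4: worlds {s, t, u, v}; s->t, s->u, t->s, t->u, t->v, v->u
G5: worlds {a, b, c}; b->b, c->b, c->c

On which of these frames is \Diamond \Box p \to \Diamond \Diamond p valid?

Frame correspondent (Sahlqvist): \forall x \forall y (xRy \to \exists w (yRw \wedge x R^2 w)) — i.e. a generalized confluence (Geach) condition.
G1: satisfies the condition.
G2: satisfies the condition.
G3: fails — w2Rw3 but no w with w3Rw and w2R²w.
G4: fails — sRu but no w with uRw and sR²w.
G5: satisfies the condition.
Valid on: G1, G2, G5.

G1, G2, G5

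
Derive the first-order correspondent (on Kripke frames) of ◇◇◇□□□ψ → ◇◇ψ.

∀x ∀y (xR³y → ∃w (yR³w ∧ xR²w))

This is a Sahlqvist (Geach-type) schema ◇^3□^3ψ → □^0◇^2ψ.
Minimal-valuation argument: fix x; take any y with xR^3y and any z with xR^0z. Set V(ψ) to the set of worlds R-reachable from y in exactly 3 steps. Then □^3ψ holds at y, so the antecedent holds at x; validity forces ◇^2ψ at z, giving a w with zR^2w and yR^3w.
First-order correspondent: ∀x ∀y (xR³y → ∃w (yR³w ∧ xR²w)).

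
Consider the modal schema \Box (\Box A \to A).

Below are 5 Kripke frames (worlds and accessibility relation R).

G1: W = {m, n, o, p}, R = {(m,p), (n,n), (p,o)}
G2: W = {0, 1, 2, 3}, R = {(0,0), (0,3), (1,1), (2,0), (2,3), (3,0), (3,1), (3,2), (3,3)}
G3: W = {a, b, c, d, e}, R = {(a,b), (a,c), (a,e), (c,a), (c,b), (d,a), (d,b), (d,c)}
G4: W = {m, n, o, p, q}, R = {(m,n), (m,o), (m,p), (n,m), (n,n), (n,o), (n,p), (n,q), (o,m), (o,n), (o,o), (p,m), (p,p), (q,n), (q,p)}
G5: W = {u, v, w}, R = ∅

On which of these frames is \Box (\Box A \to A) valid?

G5

This is the axiom for shift-reflexivity; its first-order frame correspondent is \forall x \forall y (Rxy \to Ryy).
G1: fails — Rpo but not Roo.
G2: fails — R32 but not R22.
G3: fails — Rdc but not Rcc.
G4: fails — Rom but not Rmm.
G5: condition met.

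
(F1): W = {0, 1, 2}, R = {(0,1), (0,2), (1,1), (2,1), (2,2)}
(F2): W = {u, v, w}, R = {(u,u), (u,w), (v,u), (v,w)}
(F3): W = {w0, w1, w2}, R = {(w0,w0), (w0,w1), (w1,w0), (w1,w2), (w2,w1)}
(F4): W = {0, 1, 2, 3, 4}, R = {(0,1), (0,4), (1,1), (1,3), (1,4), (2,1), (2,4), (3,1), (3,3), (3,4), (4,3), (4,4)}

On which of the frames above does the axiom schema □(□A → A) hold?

(F1), (F4)

The schema corresponds to shift-reflexivity: ∀x ∀y (Rxy → Ryy).
(F1): condition met.
(F2): fails — Rvw but not Rww.
(F3): fails — Rw1w2 but not Rw2w2.
(F4): condition met.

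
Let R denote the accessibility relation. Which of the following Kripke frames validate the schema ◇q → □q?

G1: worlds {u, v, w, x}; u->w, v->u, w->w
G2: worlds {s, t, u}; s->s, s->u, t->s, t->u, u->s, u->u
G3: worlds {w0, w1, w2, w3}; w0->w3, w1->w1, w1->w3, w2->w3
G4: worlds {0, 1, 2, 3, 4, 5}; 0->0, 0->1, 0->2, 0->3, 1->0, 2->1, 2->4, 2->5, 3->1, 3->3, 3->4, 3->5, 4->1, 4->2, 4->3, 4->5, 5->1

G1

This is the axiom for partial functionality; its first-order frame correspondent is ∀x ∀y ∀z (Rxy ∧ Rxz → y = z).
G1: holds.
G2: fails — s sees both s and u.
G3: fails — w1 sees both w1 and w3.
G4: fails — 0 sees both 0 and 1.
Valid on: G1.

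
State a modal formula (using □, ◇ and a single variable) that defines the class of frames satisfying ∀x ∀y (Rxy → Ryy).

□(□ψ → ψ)

A defining formula is □(□ψ → ψ) (the T□ axiom).
Suppose □(□ψ→ψ) is valid. Take Rxy and set V(ψ)={w : Ryw}. Then at y, □ψ holds; since □(□ψ→ψ) at x, □ψ→ψ at y, so ψ at y, i.e. Ryy.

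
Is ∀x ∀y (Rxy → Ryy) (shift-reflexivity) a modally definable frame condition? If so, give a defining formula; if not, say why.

This is a Sahlqvist condition; the T□ axiom □(□p → p) defines it.
Suppose □(□p→p) is valid. Take Rxy and set V(p)={w : Ryw}. Then at y, □p holds; since □(□p→p) at x, □p→p at y, so p at y, i.e. Ryy.

Yes, by □(□p → p)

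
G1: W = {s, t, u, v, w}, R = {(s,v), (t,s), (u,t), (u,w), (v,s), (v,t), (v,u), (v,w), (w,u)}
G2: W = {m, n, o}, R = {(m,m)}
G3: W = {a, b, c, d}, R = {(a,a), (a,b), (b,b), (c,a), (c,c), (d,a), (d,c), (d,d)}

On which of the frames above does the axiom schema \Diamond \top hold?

G1, G3

Frame correspondent (Sahlqvist): \forall x \exists y Rxy — i.e. seriality.
G1: holds.
G2: fails — world n has no successor.
G3: holds.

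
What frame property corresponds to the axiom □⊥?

Emptiness of R

□⊥ is valid iff no world has any successor (otherwise □⊥ fails at any world with one).
Conversely, any frame satisfying ∀x ∀y ¬Rxy validates the schema.
Frame condition: ∀x ∀y ¬Rxy.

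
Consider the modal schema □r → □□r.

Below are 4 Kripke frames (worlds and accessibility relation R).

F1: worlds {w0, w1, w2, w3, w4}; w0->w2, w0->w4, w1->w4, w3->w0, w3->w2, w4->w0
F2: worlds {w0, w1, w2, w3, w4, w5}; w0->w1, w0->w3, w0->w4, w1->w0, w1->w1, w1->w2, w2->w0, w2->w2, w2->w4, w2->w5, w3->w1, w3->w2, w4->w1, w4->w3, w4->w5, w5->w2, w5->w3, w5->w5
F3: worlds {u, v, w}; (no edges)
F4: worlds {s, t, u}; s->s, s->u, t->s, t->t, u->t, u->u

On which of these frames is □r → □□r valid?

The schema corresponds to transitivity: ∀x ∀y ∀z (Rxy ∧ Ryz → Rxz).
F1: fails — Rw0w4 and Rw4w0 but not Rw0w0.
F2: fails — Rw1w0 and Rw0w4 but not Rw1w4.
F3: satisfies the condition.
F4: fails — Rut and Rts but not Rus.
Valid on: F3.

F3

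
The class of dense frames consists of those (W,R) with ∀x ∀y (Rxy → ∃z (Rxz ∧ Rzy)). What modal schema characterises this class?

□□p → □p

A defining formula is □□p → □p (the C4 axiom).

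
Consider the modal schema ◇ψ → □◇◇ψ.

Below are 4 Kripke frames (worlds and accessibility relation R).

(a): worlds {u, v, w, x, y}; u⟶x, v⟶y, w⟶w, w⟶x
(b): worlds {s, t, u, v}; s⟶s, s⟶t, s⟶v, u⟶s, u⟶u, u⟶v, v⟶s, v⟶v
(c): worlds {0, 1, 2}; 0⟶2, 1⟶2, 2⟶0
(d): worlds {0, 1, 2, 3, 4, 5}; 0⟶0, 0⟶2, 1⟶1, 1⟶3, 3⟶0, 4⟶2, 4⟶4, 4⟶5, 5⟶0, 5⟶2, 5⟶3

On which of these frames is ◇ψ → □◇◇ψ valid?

(c)

The schema corresponds to a generalized confluence (Geach) condition: ∀x ∀y ∀z ((xRy ∧ xRz) → ∃w (y = w ∧ zR²w)).
(a): fails — uRx, uRx but no t with x=t and xR²t.
(b): fails — sRs, sRt but no w with s=w and tR²w.
(c): ✓.
(d): fails — 0R0, 0R2 but no w with 0=w and 2R²w.
Valid on: (c).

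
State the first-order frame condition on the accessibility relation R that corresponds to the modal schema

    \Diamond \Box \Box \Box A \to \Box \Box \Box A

\forall x \forall y \forall z ((xRy \wedge x R^3 z) \to \exists w (y R^3 w \wedge z = w))

This is a Sahlqvist (Geach-type) schema ◇^1□^3A → □^3◇^0A.
Minimal-valuation argument: fix x; take any y with xR^1y and any z with xR^3z. Set V(A) to the set of worlds R-reachable from y in exactly 3 steps. Then □^3A holds at y, so the antecedent holds at x; validity forces ◇^0A at z, giving a w with zR^0w and yR^3w.
First-order correspondent: \forall x \forall y \forall z ((xRy \wedge x R^3 z) \to \exists w (y R^3 w \wedge z = w)).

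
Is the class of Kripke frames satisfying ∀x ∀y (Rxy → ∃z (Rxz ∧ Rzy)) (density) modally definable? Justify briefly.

This is a Sahlqvist condition; the C4 axiom □□q → □q defines it.

Definable; □□q → □q defines it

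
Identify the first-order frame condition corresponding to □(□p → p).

Shift-reflexivity

Suppose □(□p→p) is valid. Take Rxy and set V(p)={w : Ryw}. Then at y, □p holds; since □(□p→p) at x, □p→p at y, so p at y, i.e. Ryy.
Conversely, any frame satisfying ∀x ∀y (Rxy → Ryy) validates the schema.
So the correspondent is shift-reflexivity.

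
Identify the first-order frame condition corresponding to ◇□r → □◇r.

convergence: ∀x ∀y ∀z (Rxy ∧ Rxz → ∃w (Ryw ∧ Rzw))

Suppose ◇□r→□◇r is valid. Take Rxy, Rxz and set V(r)={w : Ryw}. Then □r at y so ◇□r at x, so □◇r at x, so ◇r at z, giving w with Rzw and Ryw.
Conversely, on a frame with convergence the schema holds at every world under every valuation.
Frame condition: ∀x ∀y ∀z (Rxy ∧ Rxz → ∃w (Ryw ∧ Rzw)).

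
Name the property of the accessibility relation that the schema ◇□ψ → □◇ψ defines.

convergence

Suppose ◇□ψ→□◇ψ is valid. Take Rxy, Rxz and set V(ψ)={w : Ryw}. Then □ψ at y so ◇□ψ at x, so □◇ψ at x, so ◇ψ at z, giving w with Rzw and Ryw.
Conversely, on a frame with convergence the schema holds at every world under every valuation.
Frame condition: ∀x ∀y ∀z (Rxy ∧ Rxz → ∃w (Ryw ∧ Rzw)).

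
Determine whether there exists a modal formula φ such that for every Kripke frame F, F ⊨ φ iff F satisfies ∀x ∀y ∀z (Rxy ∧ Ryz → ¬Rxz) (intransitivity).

Not modally definable

If a class were modally definable it would be closed under surjective bounded morphisms (Goldblatt–Thomason).
The 7-cycle (worlds s,t,u,v,w,x,y with s→t→u→v→w→x→y→s) is intransitive. Mapping every world to a single reflexive point • is a surjective bounded morphism; the reflexive point is not intransitive (R••∧R•• but R••).
Hence intransitivity is not modally definable.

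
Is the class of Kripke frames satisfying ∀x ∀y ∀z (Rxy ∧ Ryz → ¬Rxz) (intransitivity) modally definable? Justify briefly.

If a class were modally definable it would be closed under surjective bounded morphisms (Goldblatt–Thomason).
The 3-cycle (worlds a,b,c with a→b→c→a) is intransitive. Mapping every world to a single reflexive point • is a surjective bounded morphism; the reflexive point is not intransitive (R••∧R•• but R••).
So no modal formula (or set of formulas) defines exactly the intransitive frames.

Not definable by any modal formula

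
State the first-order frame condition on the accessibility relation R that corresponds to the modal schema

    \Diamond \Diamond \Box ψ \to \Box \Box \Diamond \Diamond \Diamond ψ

This is a Sahlqvist (Geach-type) schema ◇^2□^1ψ → □^2◇^3ψ.
Minimal-valuation argument: fix x; take any y with xR^2y and any z with xR^2z. Set V(ψ) to the set of worlds R-reachable from y in exactly 1 step. Then □^1ψ holds at y, so the antecedent holds at x; validity forces ◇^3ψ at z, giving a w with zR^3w and yR^1w.
First-order correspondent: \forall x \forall y \forall z ((x R^2 y \wedge x R^2 z) \to \exists w (yRw \wedge z R^3 w)).

\forall x \forall y \forall z ((x R^2 y \wedge x R^2 z) \to \exists w (yRw \wedge z R^3 w))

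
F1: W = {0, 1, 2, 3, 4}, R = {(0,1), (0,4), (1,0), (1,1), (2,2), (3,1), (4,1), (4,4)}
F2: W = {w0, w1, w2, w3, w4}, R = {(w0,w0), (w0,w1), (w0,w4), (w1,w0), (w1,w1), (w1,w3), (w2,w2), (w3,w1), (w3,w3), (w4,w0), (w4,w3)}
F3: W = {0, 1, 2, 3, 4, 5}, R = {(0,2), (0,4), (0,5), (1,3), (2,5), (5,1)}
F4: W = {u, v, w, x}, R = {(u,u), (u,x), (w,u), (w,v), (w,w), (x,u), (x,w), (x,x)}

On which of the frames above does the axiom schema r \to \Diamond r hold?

This is the axiom for reflexivity; its first-order frame correspondent is \forall x Rxx.
F1: fails — world 0 does not see itself.
F2: fails — world w4 does not see itself.
F3: fails — world 0 does not see itself.
F4: fails — world v does not see itself.
Valid on no frame.

none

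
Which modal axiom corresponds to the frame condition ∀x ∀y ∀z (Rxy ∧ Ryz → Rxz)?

A defining formula is □r → □□r (the 4 axiom).
Suppose □r→□□r is valid. Take Rxy, Ryz and set V(r)={w : Rxw}. Then □r at x, so □□r at x, so □r at y, so r at z, i.e. Rxz.

□r → □□r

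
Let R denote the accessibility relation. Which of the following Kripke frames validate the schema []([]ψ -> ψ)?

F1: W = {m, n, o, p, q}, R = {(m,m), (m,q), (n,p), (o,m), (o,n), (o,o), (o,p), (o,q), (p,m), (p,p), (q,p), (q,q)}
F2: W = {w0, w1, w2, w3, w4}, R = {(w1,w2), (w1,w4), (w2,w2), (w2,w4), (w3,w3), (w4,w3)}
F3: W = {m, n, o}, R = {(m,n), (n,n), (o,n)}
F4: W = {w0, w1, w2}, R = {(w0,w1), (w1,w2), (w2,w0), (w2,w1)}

Frame correspondent (Sahlqvist): forall x forall y (Rxy -> Ryy) — i.e. shift-reflexivity.
F1: fails — Ron but not Rnn.
F2: fails — Rw2w4 but not Rw4w4.
F3: ✓.
F4: fails — Rw1w2 but not Rw2w2.
Valid on: F3.

F3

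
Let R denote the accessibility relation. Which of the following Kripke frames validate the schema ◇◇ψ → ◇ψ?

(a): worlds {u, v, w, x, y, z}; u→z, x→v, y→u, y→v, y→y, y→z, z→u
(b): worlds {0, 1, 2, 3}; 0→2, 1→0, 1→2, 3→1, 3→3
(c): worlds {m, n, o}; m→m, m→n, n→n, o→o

This is the axiom for transitivity; its first-order frame correspondent is ∀x ∀y ∀z (Rxy ∧ Ryz → Rxz).
(a): fails — Ruz and Rzu but not Ruu.
(b): fails — R31 and R10 but not R30.
(c): holds.

(c)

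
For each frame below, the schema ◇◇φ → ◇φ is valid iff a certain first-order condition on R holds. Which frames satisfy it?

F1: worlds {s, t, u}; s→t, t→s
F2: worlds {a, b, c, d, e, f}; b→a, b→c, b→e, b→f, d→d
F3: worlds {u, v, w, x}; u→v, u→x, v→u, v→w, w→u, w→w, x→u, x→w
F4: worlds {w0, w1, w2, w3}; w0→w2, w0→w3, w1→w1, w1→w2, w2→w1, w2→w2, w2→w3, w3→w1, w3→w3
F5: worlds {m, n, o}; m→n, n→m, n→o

This is the axiom for a generalized confluence (Geach) condition; its first-order frame correspondent is ∀x ∀y (xR²y → ∃w (y = w ∧ xRw)).
F1: fails — sR²s but no w with s=w and sRw.
F2: ✓.
F3: fails — uR²u but no t with u=t and uRt.
F4: fails — w0R²w1 but no w with w1=w and w0Rw.
F5: fails — mR²m but no w with m=w and mRw.
Valid on: F2.

F2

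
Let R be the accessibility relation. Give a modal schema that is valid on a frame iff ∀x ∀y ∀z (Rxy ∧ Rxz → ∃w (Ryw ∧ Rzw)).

◇□p → □◇p

The condition is convergence. The .2 schema ◇□p → □◇p defines it.
Suppose ◇□p→□◇p is valid. Take Rxy, Rxz and set V(p)={w : Ryw}. Then □p at y so ◇□p at x, so □◇p at x, so ◇p at z, giving w with Rzw and Ryw.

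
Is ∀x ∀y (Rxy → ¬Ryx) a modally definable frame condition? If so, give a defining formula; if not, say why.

Not modally definable

Any modally definable frame class is closed under surjective bounded morphisms.
The 4-cycle (worlds w0,w1,w2,w3 with w0→w1→w2→w3→w0) is asymmetric. Mapping every world to a single reflexive point • is a surjective bounded morphism, and the reflexive point is not asymmetric (R•• but asymmetry requires ¬R••).
So the class is not modally definable.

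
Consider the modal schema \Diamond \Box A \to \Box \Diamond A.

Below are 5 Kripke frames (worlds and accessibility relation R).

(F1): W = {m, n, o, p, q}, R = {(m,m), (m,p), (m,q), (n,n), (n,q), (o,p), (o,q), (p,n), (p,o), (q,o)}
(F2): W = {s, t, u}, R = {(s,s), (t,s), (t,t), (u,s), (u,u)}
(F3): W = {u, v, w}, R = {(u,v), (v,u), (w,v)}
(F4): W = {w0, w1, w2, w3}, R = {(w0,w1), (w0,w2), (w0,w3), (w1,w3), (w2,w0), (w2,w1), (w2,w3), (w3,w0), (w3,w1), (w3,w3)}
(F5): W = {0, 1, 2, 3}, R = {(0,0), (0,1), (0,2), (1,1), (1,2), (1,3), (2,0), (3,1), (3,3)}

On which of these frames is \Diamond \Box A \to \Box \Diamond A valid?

(F2), (F3), (F4)

This is the axiom for convergence; its first-order frame correspondent is \forall x \forall y \forall z (Rxy \wedge Rxz \to \exists w (Ryw \wedge Rzw)).
(F1): fails — Rmq and Rmm but q and m have no common successor.
(F2): satisfies the condition.
(F3): satisfies the condition.
(F4): satisfies the condition.
(F5): fails — R02 and R01 but 2 and 1 have no common successor.
Valid on: (F2), (F3), (F4).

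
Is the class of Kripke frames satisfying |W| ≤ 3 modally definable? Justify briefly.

Not definable by any modal formula

Modal frame validity is preserved under disjoint unions.
Any modal formula valid on each of 4 disjoint one-world frames is valid on their disjoint union (validity is preserved under disjoint unions). Each one-world frame has |W|=1≤3, but the union has |W|=4.
So no modal formula (or set of formulas) defines exactly the |W|≤3 frames.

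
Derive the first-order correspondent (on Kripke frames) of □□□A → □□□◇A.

∀x ∀z (xR³z → ∃w (xR³w ∧ zRw))

This is a Sahlqvist (Geach-type) schema ◇^0□^3A → □^3◇^1A.
Minimal-valuation argument: fix x; take any y with xR^0y and any z with xR^3z. Set V(A) to the set of worlds R-reachable from y in exactly 3 steps. Then □^3A holds at y, so the antecedent holds at x; validity forces ◇^1A at z, giving a w with zR^1w and yR^3w.
First-order correspondent: ∀x ∀z (xR³z → ∃w (xR³w ∧ zRw)).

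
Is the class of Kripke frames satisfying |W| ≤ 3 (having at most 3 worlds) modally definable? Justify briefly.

No — not modally definable

Any modally definable frame class is closed under disjoint unions.
Any modal formula valid on each of 4 disjoint one-world frames is valid on their disjoint union (validity is preserved under disjoint unions). Each one-world frame has |W|=1≤3, but the union has |W|=4.
So no modal formula (or set of formulas) defines exactly the |W|≤3 frames.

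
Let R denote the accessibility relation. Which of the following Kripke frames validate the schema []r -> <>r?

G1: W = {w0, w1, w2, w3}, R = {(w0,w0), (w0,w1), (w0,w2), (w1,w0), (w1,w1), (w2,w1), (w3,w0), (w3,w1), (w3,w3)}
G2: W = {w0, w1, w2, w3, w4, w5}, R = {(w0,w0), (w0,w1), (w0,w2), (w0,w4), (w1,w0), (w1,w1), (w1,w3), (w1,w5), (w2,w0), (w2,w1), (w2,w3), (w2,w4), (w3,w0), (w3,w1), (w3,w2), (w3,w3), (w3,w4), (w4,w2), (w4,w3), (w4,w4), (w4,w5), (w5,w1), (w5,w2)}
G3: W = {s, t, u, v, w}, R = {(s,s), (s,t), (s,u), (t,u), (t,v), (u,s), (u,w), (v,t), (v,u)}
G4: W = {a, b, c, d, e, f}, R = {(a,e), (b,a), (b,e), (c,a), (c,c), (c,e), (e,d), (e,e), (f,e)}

This is the axiom for seriality; its first-order frame correspondent is forall x exists y Rxy.
G1: satisfies the condition.
G2: satisfies the condition.
G3: fails — world w has no successor.
G4: fails — world d has no successor.
Valid on: G1, G2.

G1, G2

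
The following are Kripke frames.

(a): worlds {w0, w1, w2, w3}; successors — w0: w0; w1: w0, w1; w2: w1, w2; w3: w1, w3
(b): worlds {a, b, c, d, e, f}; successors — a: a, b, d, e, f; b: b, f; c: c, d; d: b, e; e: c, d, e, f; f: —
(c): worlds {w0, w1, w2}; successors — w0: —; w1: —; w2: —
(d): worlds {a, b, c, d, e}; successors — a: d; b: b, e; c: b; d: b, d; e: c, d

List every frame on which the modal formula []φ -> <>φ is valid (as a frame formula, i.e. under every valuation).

The schema corresponds to seriality: forall x exists y Rxy.
(a): holds.
(b): fails — world f has no successor.
(c): fails — world w0 has no successor.
(d): holds.
Valid on: (a), (d).

(a), (d)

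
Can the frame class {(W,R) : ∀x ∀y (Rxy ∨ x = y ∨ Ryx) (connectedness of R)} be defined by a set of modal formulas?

Any modally definable frame class is closed under disjoint unions.
Take 4 disjoint single-world reflexive frames: each is trivially connected, but their disjoint union has 4 worlds with no edge between distinct components, so it is not connected.
So the class is not modally definable.

No — not modally definable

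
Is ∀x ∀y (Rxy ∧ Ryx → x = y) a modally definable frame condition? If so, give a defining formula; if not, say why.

Modal frame validity is preserved under surjective bounded morphisms.
The 4-cycle (worlds w0,w1,w2,w3 with w0→w1→w2→w3→w0) is antisymmetric. Sending even-indexed worlds to • and odd-indexed worlds to ∘ is a surjective bounded morphism onto the two-world frame with •↔∘, which is not antisymmetric.
So the class is not modally definable.

Not modally definable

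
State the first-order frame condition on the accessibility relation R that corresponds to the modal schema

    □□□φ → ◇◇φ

∀x ∃w (xR³w ∧ xR²w)

This is a Sahlqvist (Geach-type) schema ◇^0□^3φ → □^0◇^2φ.
First-order correspondent: ∀x ∃w (xR³w ∧ xR²w).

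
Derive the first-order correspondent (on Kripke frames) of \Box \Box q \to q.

\forall x \exists w (x R^2 w \wedge x = w)

This is a Sahlqvist (Geach-type) schema ◇^0□^2q → □^0◇^0q.
Minimal-valuation argument: fix x; take any y with xR^0y and any z with xR^0z. Set V(q) to the set of worlds R-reachable from y in exactly 2 steps. Then □^2q holds at y, so the antecedent holds at x; validity forces ◇^0q at z, giving a w with zR^0w and yR^2w.
First-order correspondent: \forall x \exists w (x R^2 w \wedge x = w).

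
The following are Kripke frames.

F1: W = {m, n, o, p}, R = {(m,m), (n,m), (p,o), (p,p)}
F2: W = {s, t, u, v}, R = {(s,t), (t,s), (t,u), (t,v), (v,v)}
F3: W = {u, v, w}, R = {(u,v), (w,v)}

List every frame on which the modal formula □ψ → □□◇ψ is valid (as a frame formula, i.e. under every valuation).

Frame correspondent (Sahlqvist): ∀x ∀z (xR²z → ∃w (xRw ∧ zRw)) — i.e. a generalized confluence (Geach) condition.
F1: fails — pR²o but no w with pRw and oRw.
F2: fails — sR²u but no w with sRw and uRw.
F3: holds.
Valid on: F3.

F3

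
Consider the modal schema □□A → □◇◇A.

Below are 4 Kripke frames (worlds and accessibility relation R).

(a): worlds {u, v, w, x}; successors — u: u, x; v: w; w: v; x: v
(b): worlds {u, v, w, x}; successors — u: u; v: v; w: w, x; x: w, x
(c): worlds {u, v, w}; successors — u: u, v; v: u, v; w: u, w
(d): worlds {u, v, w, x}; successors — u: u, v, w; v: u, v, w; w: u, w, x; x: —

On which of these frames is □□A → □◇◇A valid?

(b), (c)

This is the axiom for a generalized confluence (Geach) condition; its first-order frame correspondent is ∀x ∀z (xRz → ∃w (xR²w ∧ zR²w)).
(a): fails — uRx but no t with uR²t and xR²t.
(b): condition met.
(c): condition met.
(d): fails — wRx but no t with wR²t and xR²t.
Valid on: (b), (c).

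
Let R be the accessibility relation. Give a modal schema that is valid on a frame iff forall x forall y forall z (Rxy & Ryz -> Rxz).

□s → □□s

This is transitivity; the standard corresponding axiom is 4: □s → □□s.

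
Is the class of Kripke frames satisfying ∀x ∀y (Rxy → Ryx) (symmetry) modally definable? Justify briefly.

Yes, by p → □◇p

Yes: it is symmetry, defined by the B schema p → □◇p.
Suppose p→□◇p is valid. Take Rxy and set V(p)={x}. Then p at x, so □◇p at x, so ◇p at y, so some z with Ryz has p; z=x, i.e. Ryx.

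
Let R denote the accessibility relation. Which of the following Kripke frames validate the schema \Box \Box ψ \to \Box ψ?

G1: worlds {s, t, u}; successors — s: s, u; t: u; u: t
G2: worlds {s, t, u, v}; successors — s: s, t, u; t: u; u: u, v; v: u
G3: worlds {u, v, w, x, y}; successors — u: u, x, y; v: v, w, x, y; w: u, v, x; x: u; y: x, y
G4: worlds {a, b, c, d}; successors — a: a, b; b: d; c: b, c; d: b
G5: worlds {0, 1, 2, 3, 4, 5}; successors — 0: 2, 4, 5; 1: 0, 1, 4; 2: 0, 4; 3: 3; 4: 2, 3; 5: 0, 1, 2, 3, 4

G2, G3

This is the axiom for density; its first-order frame correspondent is \forall x \forall y (Rxy \to \exists z (Rxz \wedge Rzy)).
G1: fails — Rut but no z with Ruz and Rzt.
G2: satisfies the condition.
G3: satisfies the condition.
G4: fails — Rdb but no z with Rdz and Rzb.
G5: fails — R20 but no z with R2z and Rz0.
Valid on: G2, G3.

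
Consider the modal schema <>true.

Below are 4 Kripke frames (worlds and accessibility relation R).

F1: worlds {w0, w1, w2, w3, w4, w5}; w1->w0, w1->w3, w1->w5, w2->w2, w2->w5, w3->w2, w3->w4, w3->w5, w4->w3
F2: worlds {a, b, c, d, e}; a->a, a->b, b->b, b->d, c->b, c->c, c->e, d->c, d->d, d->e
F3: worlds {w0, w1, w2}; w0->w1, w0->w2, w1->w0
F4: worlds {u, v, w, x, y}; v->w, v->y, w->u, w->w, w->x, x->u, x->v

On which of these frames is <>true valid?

Frame correspondent (Sahlqvist): forall x exists y Rxy — i.e. seriality.
F1: fails — world w0 has no successor.
F2: fails — world e has no successor.
F3: fails — world w2 has no successor.
F4: fails — world u has no successor.
Valid on no frame.

none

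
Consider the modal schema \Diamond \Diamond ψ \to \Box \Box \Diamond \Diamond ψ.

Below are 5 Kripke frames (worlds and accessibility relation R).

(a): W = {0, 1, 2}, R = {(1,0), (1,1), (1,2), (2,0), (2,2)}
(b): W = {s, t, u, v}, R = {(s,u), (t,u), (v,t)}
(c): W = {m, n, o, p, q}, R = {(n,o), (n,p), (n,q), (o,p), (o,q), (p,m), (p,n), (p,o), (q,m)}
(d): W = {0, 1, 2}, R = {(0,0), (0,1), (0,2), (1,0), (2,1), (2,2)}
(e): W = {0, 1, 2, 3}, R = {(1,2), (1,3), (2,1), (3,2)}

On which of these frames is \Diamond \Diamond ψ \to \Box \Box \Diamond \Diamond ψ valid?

This is the axiom for a generalized confluence (Geach) condition; its first-order frame correspondent is \forall x \forall y \forall z ((x R^2 y \wedge x R^2 z) \to \exists w (y = w \wedge z R^2 w)).
(a): fails — 1R²0, 1R²0 but no w with 0=w and 0R²w.
(b): fails — vR²u, vR²u but no w with u=w and uR²w.
(c): fails — nR²m, nR²m but no w with m=w and mR²w.
(d): ✓.
(e): fails — 1R²1, 1R²2 but no w with 1=w and 2R²w.
Valid on: (d).

(d)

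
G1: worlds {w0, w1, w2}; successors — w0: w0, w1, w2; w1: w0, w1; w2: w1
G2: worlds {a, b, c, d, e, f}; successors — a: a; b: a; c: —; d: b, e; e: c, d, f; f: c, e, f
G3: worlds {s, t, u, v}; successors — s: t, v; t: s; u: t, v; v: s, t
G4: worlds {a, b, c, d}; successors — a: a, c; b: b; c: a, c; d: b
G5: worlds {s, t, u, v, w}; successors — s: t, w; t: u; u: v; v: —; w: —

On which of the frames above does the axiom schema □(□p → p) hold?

G4

Frame correspondent (Sahlqvist): ∀x ∀y (Rxy → Ryy) — i.e. shift-reflexivity.
G1: fails — Rw0w2 but not Rw2w2.
G2: fails — Rfc but not Rcc.
G3: fails — Ruv but not Rvv.
G4: condition met.
G5: fails — Rtu but not Ruu.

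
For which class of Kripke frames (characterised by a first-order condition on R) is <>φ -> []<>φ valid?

the Euclidean property: forall x forall y forall z (Rxy & Rxz -> Ryz)

Suppose ◇φ→□◇φ is valid. Take Rxy, Rxz and set V(φ)={y}. Then ◇φ at x, so □◇φ at x, so ◇φ at z, so some w with Rzw has φ; w=y, i.e. Rzy. By symmetry of the argument, Ryz.
Conversely, on a frame with the Euclidean property the schema holds at every world under every valuation.
Frame condition: forall x forall y forall z (Rxy & Rxz -> Ryz).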